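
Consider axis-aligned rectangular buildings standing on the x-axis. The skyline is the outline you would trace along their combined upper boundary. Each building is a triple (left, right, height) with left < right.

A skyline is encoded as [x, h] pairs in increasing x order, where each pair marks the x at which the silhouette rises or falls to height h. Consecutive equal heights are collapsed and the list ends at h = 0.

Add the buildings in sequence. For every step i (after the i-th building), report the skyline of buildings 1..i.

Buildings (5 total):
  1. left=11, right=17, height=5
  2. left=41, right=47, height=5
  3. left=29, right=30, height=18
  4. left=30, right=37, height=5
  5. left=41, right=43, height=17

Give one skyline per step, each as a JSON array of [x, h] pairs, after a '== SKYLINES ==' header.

== SKYLINES ==
[[11,5],[17,0]]
[[11,5],[17,0],[41,5],[47,0]]
[[11,5],[17,0],[29,18],[30,0],[41,5],[47,0]]
[[11,5],[17,0],[29,18],[30,5],[37,0],[41,5],[47,0]]
[[11,5],[17,0],[29,18],[30,5],[37,0],[41,17],[43,5],[47,0]]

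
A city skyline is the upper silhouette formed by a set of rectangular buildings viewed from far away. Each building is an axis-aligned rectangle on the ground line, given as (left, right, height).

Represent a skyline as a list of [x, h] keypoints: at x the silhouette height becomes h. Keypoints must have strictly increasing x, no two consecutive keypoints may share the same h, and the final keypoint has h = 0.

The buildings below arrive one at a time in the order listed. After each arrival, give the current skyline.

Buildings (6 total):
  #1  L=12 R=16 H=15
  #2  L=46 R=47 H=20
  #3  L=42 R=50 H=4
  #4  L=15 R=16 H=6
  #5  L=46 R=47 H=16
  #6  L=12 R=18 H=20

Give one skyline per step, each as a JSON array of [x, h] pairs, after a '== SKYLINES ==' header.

== SKYLINES ==
[[12,15],[16,0]]
[[12,15],[16,0],[46,20],[47,0]]
[[12,15],[16,0],[42,4],[46,20],[47,4],[50,0]]
[[12,15],[16,0],[42,4],[46,20],[47,4],[50,0]]
[[12,15],[16,0],[42,4],[46,20],[47,4],[50,0]]
[[12,20],[18,0],[42,4],[46,20],[47,4],[50,0]]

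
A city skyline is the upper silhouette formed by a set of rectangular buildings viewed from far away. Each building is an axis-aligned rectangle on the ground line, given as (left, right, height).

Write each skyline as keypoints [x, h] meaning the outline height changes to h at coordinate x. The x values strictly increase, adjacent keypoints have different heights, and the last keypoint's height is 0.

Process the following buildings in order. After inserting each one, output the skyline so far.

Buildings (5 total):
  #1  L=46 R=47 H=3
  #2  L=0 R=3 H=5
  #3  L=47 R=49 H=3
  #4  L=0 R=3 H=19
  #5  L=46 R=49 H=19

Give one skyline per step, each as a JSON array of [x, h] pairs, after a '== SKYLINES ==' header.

== SKYLINES ==
[[46,3],[47,0]]
[[0,5],[3,0],[46,3],[47,0]]
[[0,5],[3,0],[46,3],[49,0]]
[[0,19],[3,0],[46,3],[49,0]]
[[0,19],[3,0],[46,19],[49,0]]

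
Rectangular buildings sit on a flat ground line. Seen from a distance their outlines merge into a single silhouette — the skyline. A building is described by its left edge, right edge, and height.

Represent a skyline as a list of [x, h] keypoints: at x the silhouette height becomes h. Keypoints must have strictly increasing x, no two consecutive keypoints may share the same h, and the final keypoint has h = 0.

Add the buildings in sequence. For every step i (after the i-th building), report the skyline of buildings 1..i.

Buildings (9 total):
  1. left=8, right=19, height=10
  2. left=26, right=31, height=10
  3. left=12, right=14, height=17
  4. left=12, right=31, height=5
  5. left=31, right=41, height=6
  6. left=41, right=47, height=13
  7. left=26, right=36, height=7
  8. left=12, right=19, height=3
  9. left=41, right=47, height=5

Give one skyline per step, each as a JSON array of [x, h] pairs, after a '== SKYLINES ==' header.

== SKYLINES ==
[[8,10],[19,0]]
[[8,10],[19,0],[26,10],[31,0]]
[[8,10],[12,17],[14,10],[19,0],[26,10],[31,0]]
[[8,10],[12,17],[14,10],[19,5],[26,10],[31,0]]
[[8,10],[12,17],[14,10],[19,5],[26,10],[31,6],[41,0]]
[[8,10],[12,17],[14,10],[19,5],[26,10],[31,6],[41,13],[47,0]]
[[8,10],[12,17],[14,10],[19,5],[26,10],[31,7],[36,6],[41,13],[47,0]]
[[8,10],[12,17],[14,10],[19,5],[26,10],[31,7],[36,6],[41,13],[47,0]]
[[8,10],[12,17],[14,10],[19,5],[26,10],[31,7],[36,6],[41,13],[47,0]]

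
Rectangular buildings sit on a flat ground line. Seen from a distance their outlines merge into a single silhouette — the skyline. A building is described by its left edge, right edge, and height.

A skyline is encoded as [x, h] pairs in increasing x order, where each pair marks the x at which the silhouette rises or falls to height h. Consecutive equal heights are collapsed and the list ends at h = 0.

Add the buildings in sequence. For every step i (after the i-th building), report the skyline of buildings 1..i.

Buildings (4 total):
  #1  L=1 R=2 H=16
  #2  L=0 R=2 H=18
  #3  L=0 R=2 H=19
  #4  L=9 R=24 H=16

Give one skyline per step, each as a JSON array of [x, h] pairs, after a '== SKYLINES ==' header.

== SKYLINES ==
[[1,16],[2,0]]
[[0,18],[2,0]]
[[0,19],[2,0]]
[[0,19],[2,0],[9,16],[24,0]]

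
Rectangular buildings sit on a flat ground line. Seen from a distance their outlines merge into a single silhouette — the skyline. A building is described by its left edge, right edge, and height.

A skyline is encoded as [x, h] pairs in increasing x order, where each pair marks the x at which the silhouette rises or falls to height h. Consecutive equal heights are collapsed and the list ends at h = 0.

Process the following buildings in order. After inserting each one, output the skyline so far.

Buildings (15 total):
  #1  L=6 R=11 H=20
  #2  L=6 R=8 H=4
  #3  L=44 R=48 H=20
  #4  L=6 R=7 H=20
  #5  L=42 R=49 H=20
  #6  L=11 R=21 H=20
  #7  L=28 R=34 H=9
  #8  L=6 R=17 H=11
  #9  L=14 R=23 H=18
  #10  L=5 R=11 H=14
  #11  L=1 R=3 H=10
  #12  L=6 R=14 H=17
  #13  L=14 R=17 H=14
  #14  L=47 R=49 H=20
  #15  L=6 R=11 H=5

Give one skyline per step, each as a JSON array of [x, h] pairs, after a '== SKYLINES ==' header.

== SKYLINES ==
[[6,20],[11,0]]
[[6,20],[11,0]]
[[6,20],[11,0],[44,20],[48,0]]
[[6,20],[11,0],[44,20],[48,0]]
[[6,20],[11,0],[42,20],[49,0]]
[[6,20],[21,0],[42,20],[49,0]]
[[6,20],[21,0],[28,9],[34,0],[42,20],[49,0]]
[[6,20],[21,0],[28,9],[34,0],[42,20],[49,0]]
[[6,20],[21,18],[23,0],[28,9],[34,0],[42,20],[49,0]]
[[5,14],[6,20],[21,18],[23,0],[28,9],[34,0],[42,20],[49,0]]
[[1,10],[3,0],[5,14],[6,20],[21,18],[23,0],[28,9],[34,0],[42,20],[49,0]]
[[1,10],[3,0],[5,14],[6,20],[21,18],[23,0],[28,9],[34,0],[42,20],[49,0]]
[[1,10],[3,0],[5,14],[6,20],[21,18],[23,0],[28,9],[34,0],[42,20],[49,0]]
[[1,10],[3,0],[5,14],[6,20],[21,18],[23,0],[28,9],[34,0],[42,20],[49,0]]
[[1,10],[3,0],[5,14],[6,20],[21,18],[23,0],[28,9],[34,0],[42,20],[49,0]]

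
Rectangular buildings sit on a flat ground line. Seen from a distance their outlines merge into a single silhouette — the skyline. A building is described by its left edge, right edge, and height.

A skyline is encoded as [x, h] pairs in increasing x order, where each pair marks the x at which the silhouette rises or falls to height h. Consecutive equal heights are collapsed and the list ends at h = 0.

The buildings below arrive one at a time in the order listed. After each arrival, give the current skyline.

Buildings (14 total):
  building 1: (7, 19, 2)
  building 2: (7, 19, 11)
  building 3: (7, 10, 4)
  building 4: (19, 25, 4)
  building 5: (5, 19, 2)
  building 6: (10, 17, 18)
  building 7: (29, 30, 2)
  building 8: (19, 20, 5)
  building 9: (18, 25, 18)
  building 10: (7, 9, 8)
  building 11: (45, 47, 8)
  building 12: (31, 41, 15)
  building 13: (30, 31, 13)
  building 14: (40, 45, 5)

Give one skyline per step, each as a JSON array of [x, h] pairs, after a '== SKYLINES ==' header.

== SKYLINES ==
[[7,2],[19,0]]
[[7,11],[19,0]]
[[7,11],[19,0]]
[[7,11],[19,4],[25,0]]
[[5,2],[7,11],[19,4],[25,0]]
[[5,2],[7,11],[10,18],[17,11],[19,4],[25,0]]
[[5,2],[7,11],[10,18],[17,11],[19,4],[25,0],[29,2],[30,0]]
[[5,2],[7,11],[10,18],[17,11],[19,5],[20,4],[25,0],[29,2],[30,0]]
[[5,2],[7,11],[10,18],[17,11],[18,18],[25,0],[29,2],[30,0]]
[[5,2],[7,11],[10,18],[17,11],[18,18],[25,0],[29,2],[30,0]]
[[5,2],[7,11],[10,18],[17,11],[18,18],[25,0],[29,2],[30,0],[45,8],[47,0]]
[[5,2],[7,11],[10,18],[17,11],[18,18],[25,0],[29,2],[30,0],[31,15],[41,0],[45,8],[47,0]]
[[5,2],[7,11],[10,18],[17,11],[18,18],[25,0],[29,2],[30,13],[31,15],[41,0],[45,8],[47,0]]
[[5,2],[7,11],[10,18],[17,11],[18,18],[25,0],[29,2],[30,13],[31,15],[41,5],[45,8],[47,0]]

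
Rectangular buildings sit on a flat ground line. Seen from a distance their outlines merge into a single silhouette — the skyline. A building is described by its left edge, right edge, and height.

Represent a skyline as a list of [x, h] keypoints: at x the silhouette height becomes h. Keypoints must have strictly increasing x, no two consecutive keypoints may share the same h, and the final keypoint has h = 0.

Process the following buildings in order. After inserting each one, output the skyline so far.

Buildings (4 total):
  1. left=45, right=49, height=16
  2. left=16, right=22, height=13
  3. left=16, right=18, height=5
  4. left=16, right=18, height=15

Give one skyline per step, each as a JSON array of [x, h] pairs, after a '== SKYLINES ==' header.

== SKYLINES ==
[[45,16],[49,0]]
[[16,13],[22,0],[45,16],[49,0]]
[[16,13],[22,0],[45,16],[49,0]]
[[16,15],[18,13],[22,0],[45,16],[49,0]]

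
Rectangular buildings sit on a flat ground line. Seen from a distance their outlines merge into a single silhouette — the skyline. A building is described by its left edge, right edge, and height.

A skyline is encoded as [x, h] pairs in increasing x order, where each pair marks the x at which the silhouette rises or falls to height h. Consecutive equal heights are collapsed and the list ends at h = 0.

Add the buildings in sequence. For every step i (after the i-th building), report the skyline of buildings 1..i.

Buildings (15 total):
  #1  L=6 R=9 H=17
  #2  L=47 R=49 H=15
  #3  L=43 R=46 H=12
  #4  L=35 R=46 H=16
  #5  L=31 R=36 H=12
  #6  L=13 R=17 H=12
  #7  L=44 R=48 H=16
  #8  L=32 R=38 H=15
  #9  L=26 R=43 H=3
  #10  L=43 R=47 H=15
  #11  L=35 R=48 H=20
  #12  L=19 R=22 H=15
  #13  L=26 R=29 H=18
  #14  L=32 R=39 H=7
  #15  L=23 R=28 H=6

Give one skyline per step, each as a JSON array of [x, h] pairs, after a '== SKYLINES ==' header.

== SKYLINES ==
[[6,17],[9,0]]
[[6,17],[9,0],[47,15],[49,0]]
[[6,17],[9,0],[43,12],[46,0],[47,15],[49,0]]
[[6,17],[9,0],[35,16],[46,0],[47,15],[49,0]]
[[6,17],[9,0],[31,12],[35,16],[46,0],[47,15],[49,0]]
[[6,17],[9,0],[13,12],[17,0],[31,12],[35,16],[46,0],[47,15],[49,0]]
[[6,17],[9,0],[13,12],[17,0],[31,12],[35,16],[48,15],[49,0]]
[[6,17],[9,0],[13,12],[17,0],[31,12],[32,15],[35,16],[48,15],[49,0]]
[[6,17],[9,0],[13,12],[17,0],[26,3],[31,12],[32,15],[35,16],[48,15],[49,0]]
[[6,17],[9,0],[13,12],[17,0],[26,3],[31,12],[32,15],[35,16],[48,15],[49,0]]
[[6,17],[9,0],[13,12],[17,0],[26,3],[31,12],[32,15],[35,20],[48,15],[49,0]]
[[6,17],[9,0],[13,12],[17,0],[19,15],[22,0],[26,3],[31,12],[32,15],[35,20],[48,15],[49,0]]
[[6,17],[9,0],[13,12],[17,0],[19,15],[22,0],[26,18],[29,3],[31,12],[32,15],[35,20],[48,15],[49,0]]
[[6,17],[9,0],[13,12],[17,0],[19,15],[22,0],[26,18],[29,3],[31,12],[32,15],[35,20],[48,15],[49,0]]
[[6,17],[9,0],[13,12],[17,0],[19,15],[22,0],[23,6],[26,18],[29,3],[31,12],[32,15],[35,20],[48,15],[49,0]]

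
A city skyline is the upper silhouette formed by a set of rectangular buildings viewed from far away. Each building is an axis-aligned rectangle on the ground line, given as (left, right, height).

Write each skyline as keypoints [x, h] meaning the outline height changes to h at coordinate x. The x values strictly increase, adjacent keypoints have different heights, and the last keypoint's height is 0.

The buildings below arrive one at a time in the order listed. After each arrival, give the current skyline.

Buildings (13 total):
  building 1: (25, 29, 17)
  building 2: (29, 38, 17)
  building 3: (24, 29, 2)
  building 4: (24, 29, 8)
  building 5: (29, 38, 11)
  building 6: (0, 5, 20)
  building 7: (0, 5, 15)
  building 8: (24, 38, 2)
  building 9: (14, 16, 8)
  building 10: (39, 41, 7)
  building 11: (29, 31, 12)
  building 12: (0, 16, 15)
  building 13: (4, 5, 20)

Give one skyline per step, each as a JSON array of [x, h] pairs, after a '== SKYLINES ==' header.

== SKYLINES ==
[[25,17],[29,0]]
[[25,17],[38,0]]
[[24,2],[25,17],[38,0]]
[[24,8],[25,17],[38,0]]
[[24,8],[25,17],[38,0]]
[[0,20],[5,0],[24,8],[25,17],[38,0]]
[[0,20],[5,0],[24,8],[25,17],[38,0]]
[[0,20],[5,0],[24,8],[25,17],[38,0]]
[[0,20],[5,0],[14,8],[16,0],[24,8],[25,17],[38,0]]
[[0,20],[5,0],[14,8],[16,0],[24,8],[25,17],[38,0],[39,7],[41,0]]
[[0,20],[5,0],[14,8],[16,0],[24,8],[25,17],[38,0],[39,7],[41,0]]
[[0,20],[5,15],[16,0],[24,8],[25,17],[38,0],[39,7],[41,0]]
[[0,20],[5,15],[16,0],[24,8],[25,17],[38,0],[39,7],[41,0]]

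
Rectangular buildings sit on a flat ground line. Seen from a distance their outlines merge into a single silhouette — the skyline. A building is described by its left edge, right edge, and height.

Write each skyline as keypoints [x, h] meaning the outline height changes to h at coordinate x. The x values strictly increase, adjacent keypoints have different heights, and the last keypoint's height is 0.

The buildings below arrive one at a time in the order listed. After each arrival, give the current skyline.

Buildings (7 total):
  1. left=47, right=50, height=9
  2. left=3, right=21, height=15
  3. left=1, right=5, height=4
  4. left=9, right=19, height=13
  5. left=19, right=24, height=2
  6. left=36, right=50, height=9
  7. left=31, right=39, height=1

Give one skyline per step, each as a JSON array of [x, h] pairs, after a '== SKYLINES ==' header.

== SKYLINES ==
[[47,9],[50,0]]
[[3,15],[21,0],[47,9],[50,0]]
[[1,4],[3,15],[21,0],[47,9],[50,0]]
[[1,4],[3,15],[21,0],[47,9],[50,0]]
[[1,4],[3,15],[21,2],[24,0],[47,9],[50,0]]
[[1,4],[3,15],[21,2],[24,0],[36,9],[50,0]]
[[1,4],[3,15],[21,2],[24,0],[31,1],[36,9],[50,0]]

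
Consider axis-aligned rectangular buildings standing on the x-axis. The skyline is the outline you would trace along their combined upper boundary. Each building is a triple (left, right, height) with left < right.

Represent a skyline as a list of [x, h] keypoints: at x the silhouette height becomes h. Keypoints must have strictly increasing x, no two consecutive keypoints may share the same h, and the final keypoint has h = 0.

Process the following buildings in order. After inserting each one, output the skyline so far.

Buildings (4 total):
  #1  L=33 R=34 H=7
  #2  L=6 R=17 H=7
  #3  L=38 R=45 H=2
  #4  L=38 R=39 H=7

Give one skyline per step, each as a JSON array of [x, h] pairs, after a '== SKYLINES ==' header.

== SKYLINES ==
[[33,7],[34,0]]
[[6,7],[17,0],[33,7],[34,0]]
[[6,7],[17,0],[33,7],[34,0],[38,2],[45,0]]
[[6,7],[17,0],[33,7],[34,0],[38,7],[39,2],[45,0]]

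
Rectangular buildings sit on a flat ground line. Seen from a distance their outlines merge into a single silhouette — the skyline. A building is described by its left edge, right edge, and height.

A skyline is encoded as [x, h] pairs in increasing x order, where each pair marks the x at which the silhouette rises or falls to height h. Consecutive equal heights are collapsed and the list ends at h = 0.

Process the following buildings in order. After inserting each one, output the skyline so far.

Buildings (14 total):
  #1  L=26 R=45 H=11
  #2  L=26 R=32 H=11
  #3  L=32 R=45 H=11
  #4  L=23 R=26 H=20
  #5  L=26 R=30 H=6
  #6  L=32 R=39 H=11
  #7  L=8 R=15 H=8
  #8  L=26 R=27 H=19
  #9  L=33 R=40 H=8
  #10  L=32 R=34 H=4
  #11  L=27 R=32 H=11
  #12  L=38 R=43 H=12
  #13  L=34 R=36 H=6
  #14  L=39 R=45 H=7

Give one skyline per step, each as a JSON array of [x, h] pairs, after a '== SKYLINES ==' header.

== SKYLINES ==
[[26,11],[45,0]]
[[26,11],[45,0]]
[[26,11],[45,0]]
[[23,20],[26,11],[45,0]]
[[23,20],[26,11],[45,0]]
[[23,20],[26,11],[45,0]]
[[8,8],[15,0],[23,20],[26,11],[45,0]]
[[8,8],[15,0],[23,20],[26,19],[27,11],[45,0]]
[[8,8],[15,0],[23,20],[26,19],[27,11],[45,0]]
[[8,8],[15,0],[23,20],[26,19],[27,11],[45,0]]
[[8,8],[15,0],[23,20],[26,19],[27,11],[45,0]]
[[8,8],[15,0],[23,20],[26,19],[27,11],[38,12],[43,11],[45,0]]
[[8,8],[15,0],[23,20],[26,19],[27,11],[38,12],[43,11],[45,0]]
[[8,8],[15,0],[23,20],[26,19],[27,11],[38,12],[43,11],[45,0]]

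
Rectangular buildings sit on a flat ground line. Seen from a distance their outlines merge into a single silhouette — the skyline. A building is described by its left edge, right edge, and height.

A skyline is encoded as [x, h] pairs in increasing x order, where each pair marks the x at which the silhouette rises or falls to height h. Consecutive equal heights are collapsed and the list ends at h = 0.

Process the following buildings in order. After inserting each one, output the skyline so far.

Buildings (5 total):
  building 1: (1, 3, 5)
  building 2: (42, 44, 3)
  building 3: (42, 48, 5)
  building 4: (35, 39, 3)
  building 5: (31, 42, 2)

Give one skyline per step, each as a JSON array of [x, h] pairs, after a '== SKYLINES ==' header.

== SKYLINES ==
[[1,5],[3,0]]
[[1,5],[3,0],[42,3],[44,0]]
[[1,5],[3,0],[42,5],[48,0]]
[[1,5],[3,0],[35,3],[39,0],[42,5],[48,0]]
[[1,5],[3,0],[31,2],[35,3],[39,2],[42,5],[48,0]]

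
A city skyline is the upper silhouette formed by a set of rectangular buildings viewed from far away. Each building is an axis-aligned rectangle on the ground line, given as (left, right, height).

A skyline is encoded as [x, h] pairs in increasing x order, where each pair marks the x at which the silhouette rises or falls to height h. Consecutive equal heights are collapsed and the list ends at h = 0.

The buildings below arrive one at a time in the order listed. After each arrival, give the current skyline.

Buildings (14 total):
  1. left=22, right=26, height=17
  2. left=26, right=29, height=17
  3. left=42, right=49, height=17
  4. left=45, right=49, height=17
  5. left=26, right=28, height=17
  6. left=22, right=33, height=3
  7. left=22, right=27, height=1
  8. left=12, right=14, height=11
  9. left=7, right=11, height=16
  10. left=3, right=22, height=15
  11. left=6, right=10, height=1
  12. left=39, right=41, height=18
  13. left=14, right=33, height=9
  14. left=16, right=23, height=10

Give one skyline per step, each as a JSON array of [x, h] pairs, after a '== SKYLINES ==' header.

== SKYLINES ==
[[22,17],[26,0]]
[[22,17],[29,0]]
[[22,17],[29,0],[42,17],[49,0]]
[[22,17],[29,0],[42,17],[49,0]]
[[22,17],[29,0],[42,17],[49,0]]
[[22,17],[29,3],[33,0],[42,17],[49,0]]
[[22,17],[29,3],[33,0],[42,17],[49,0]]
[[12,11],[14,0],[22,17],[29,3],[33,0],[42,17],[49,0]]
[[7,16],[11,0],[12,11],[14,0],[22,17],[29,3],[33,0],[42,17],[49,0]]
[[3,15],[7,16],[11,15],[22,17],[29,3],[33,0],[42,17],[49,0]]
[[3,15],[7,16],[11,15],[22,17],[29,3],[33,0],[42,17],[49,0]]
[[3,15],[7,16],[11,15],[22,17],[29,3],[33,0],[39,18],[41,0],[42,17],[49,0]]
[[3,15],[7,16],[11,15],[22,17],[29,9],[33,0],[39,18],[41,0],[42,17],[49,0]]
[[3,15],[7,16],[11,15],[22,17],[29,9],[33,0],[39,18],[41,0],[42,17],[49,0]]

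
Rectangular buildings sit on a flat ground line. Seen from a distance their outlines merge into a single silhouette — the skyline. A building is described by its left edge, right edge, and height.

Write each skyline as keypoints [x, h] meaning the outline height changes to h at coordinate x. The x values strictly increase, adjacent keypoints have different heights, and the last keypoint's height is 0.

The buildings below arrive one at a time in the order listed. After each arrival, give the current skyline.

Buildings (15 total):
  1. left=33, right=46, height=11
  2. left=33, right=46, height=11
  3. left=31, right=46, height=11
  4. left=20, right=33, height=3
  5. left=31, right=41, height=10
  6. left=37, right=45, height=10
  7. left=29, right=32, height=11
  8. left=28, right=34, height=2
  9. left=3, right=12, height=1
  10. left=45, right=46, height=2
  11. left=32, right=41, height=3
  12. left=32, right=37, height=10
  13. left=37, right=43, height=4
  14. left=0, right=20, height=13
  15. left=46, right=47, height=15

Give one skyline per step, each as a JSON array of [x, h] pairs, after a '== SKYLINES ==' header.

== SKYLINES ==
[[33,11],[46,0]]
[[33,11],[46,0]]
[[31,11],[46,0]]
[[20,3],[31,11],[46,0]]
[[20,3],[31,11],[46,0]]
[[20,3],[31,11],[46,0]]
[[20,3],[29,11],[46,0]]
[[20,3],[29,11],[46,0]]
[[3,1],[12,0],[20,3],[29,11],[46,0]]
[[3,1],[12,0],[20,3],[29,11],[46,0]]
[[3,1],[12,0],[20,3],[29,11],[46,0]]
[[3,1],[12,0],[20,3],[29,11],[46,0]]
[[3,1],[12,0],[20,3],[29,11],[46,0]]
[[0,13],[20,3],[29,11],[46,0]]
[[0,13],[20,3],[29,11],[46,15],[47,0]]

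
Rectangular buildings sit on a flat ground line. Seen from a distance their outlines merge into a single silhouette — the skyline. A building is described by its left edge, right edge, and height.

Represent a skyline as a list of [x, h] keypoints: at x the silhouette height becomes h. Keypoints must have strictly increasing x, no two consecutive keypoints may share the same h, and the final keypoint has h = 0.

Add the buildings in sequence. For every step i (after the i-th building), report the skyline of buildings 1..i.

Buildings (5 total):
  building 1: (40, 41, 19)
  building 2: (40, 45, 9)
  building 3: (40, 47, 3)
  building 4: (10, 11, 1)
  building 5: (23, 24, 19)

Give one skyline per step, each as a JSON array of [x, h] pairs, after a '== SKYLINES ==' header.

== SKYLINES ==
[[40,19],[41,0]]
[[40,19],[41,9],[45,0]]
[[40,19],[41,9],[45,3],[47,0]]
[[10,1],[11,0],[40,19],[41,9],[45,3],[47,0]]
[[10,1],[11,0],[23,19],[24,0],[40,19],[41,9],[45,3],[47,0]]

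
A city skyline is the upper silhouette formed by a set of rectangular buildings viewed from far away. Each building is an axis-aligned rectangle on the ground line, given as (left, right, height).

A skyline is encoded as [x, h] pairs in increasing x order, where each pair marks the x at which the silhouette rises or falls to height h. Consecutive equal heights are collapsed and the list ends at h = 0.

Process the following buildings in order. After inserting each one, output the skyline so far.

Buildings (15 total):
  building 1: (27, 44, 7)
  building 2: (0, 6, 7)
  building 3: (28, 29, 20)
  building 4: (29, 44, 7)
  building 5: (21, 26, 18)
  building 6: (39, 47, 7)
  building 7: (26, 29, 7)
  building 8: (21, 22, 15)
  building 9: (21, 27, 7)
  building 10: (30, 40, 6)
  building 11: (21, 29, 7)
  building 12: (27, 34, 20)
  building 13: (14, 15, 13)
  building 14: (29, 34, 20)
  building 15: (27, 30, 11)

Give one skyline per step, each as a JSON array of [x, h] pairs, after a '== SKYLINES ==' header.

== SKYLINES ==
[[27,7],[44,0]]
[[0,7],[6,0],[27,7],[44,0]]
[[0,7],[6,0],[27,7],[28,20],[29,7],[44,0]]
[[0,7],[6,0],[27,7],[28,20],[29,7],[44,0]]
[[0,7],[6,0],[21,18],[26,0],[27,7],[28,20],[29,7],[44,0]]
[[0,7],[6,0],[21,18],[26,0],[27,7],[28,20],[29,7],[47,0]]
[[0,7],[6,0],[21,18],[26,7],[28,20],[29,7],[47,0]]
[[0,7],[6,0],[21,18],[26,7],[28,20],[29,7],[47,0]]
[[0,7],[6,0],[21,18],[26,7],[28,20],[29,7],[47,0]]
[[0,7],[6,0],[21,18],[26,7],[28,20],[29,7],[47,0]]
[[0,7],[6,0],[21,18],[26,7],[28,20],[29,7],[47,0]]
[[0,7],[6,0],[21,18],[26,7],[27,20],[34,7],[47,0]]
[[0,7],[6,0],[14,13],[15,0],[21,18],[26,7],[27,20],[34,7],[47,0]]
[[0,7],[6,0],[14,13],[15,0],[21,18],[26,7],[27,20],[34,7],[47,0]]
[[0,7],[6,0],[14,13],[15,0],[21,18],[26,7],[27,20],[34,7],[47,0]]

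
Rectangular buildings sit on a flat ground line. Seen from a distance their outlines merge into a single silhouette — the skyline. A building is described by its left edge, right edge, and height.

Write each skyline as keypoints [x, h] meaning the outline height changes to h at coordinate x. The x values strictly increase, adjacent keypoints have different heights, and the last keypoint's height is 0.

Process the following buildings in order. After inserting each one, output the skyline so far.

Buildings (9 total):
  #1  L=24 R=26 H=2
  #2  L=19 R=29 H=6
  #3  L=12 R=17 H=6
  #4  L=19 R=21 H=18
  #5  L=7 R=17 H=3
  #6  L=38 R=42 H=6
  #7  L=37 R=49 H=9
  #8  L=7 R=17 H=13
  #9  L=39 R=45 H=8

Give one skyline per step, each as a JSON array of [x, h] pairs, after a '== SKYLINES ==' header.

== SKYLINES ==
[[24,2],[26,0]]
[[19,6],[29,0]]
[[12,6],[17,0],[19,6],[29,0]]
[[12,6],[17,0],[19,18],[21,6],[29,0]]
[[7,3],[12,6],[17,0],[19,18],[21,6],[29,0]]
[[7,3],[12,6],[17,0],[19,18],[21,6],[29,0],[38,6],[42,0]]
[[7,3],[12,6],[17,0],[19,18],[21,6],[29,0],[37,9],[49,0]]
[[7,13],[17,0],[19,18],[21,6],[29,0],[37,9],[49,0]]
[[7,13],[17,0],[19,18],[21,6],[29,0],[37,9],[49,0]]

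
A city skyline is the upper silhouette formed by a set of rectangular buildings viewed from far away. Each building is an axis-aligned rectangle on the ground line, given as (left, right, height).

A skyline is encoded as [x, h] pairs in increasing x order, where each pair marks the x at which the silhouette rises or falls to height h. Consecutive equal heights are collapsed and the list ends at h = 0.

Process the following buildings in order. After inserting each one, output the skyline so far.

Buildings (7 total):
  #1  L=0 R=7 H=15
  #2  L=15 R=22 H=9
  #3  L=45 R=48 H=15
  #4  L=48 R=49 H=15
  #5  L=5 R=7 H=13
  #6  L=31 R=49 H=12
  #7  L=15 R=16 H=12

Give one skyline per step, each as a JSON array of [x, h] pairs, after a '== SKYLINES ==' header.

== SKYLINES ==
[[0,15],[7,0]]
[[0,15],[7,0],[15,9],[22,0]]
[[0,15],[7,0],[15,9],[22,0],[45,15],[48,0]]
[[0,15],[7,0],[15,9],[22,0],[45,15],[49,0]]
[[0,15],[7,0],[15,9],[22,0],[45,15],[49,0]]
[[0,15],[7,0],[15,9],[22,0],[31,12],[45,15],[49,0]]
[[0,15],[7,0],[15,12],[16,9],[22,0],[31,12],[45,15],[49,0]]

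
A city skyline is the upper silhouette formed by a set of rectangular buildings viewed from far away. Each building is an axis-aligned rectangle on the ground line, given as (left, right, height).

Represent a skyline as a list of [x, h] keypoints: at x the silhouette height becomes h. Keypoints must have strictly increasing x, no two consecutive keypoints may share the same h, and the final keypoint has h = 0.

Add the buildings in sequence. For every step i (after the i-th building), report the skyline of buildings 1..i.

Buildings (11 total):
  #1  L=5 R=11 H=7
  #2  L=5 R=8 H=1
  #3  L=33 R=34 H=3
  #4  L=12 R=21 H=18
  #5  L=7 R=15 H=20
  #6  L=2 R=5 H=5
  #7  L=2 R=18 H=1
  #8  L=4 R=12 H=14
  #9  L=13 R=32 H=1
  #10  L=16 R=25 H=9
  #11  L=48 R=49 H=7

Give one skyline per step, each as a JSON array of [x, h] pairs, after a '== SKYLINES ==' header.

== SKYLINES ==
[[5,7],[11,0]]
[[5,7],[11,0]]
[[5,7],[11,0],[33,3],[34,0]]
[[5,7],[11,0],[12,18],[21,0],[33,3],[34,0]]
[[5,7],[7,20],[15,18],[21,0],[33,3],[34,0]]
[[2,5],[5,7],[7,20],[15,18],[21,0],[33,3],[34,0]]
[[2,5],[5,7],[7,20],[15,18],[21,0],[33,3],[34,0]]
[[2,5],[4,14],[7,20],[15,18],[21,0],[33,3],[34,0]]
[[2,5],[4,14],[7,20],[15,18],[21,1],[32,0],[33,3],[34,0]]
[[2,5],[4,14],[7,20],[15,18],[21,9],[25,1],[32,0],[33,3],[34,0]]
[[2,5],[4,14],[7,20],[15,18],[21,9],[25,1],[32,0],[33,3],[34,0],[48,7],[49,0]]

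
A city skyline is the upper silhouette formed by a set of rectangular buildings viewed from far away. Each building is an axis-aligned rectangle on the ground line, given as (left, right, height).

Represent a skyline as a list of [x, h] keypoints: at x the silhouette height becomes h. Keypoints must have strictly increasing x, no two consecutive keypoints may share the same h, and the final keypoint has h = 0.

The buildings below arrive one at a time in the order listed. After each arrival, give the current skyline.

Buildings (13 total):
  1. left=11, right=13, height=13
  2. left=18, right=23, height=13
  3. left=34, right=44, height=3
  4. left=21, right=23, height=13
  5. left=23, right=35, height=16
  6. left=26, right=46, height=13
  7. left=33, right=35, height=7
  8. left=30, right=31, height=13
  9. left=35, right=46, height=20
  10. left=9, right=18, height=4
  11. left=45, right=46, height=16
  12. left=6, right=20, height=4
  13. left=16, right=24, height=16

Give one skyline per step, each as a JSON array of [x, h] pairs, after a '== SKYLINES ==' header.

== SKYLINES ==
[[11,13],[13,0]]
[[11,13],[13,0],[18,13],[23,0]]
[[11,13],[13,0],[18,13],[23,0],[34,3],[44,0]]
[[11,13],[13,0],[18,13],[23,0],[34,3],[44,0]]
[[11,13],[13,0],[18,13],[23,16],[35,3],[44,0]]
[[11,13],[13,0],[18,13],[23,16],[35,13],[46,0]]
[[11,13],[13,0],[18,13],[23,16],[35,13],[46,0]]
[[11,13],[13,0],[18,13],[23,16],[35,13],[46,0]]
[[11,13],[13,0],[18,13],[23,16],[35,20],[46,0]]
[[9,4],[11,13],[13,4],[18,13],[23,16],[35,20],[46,0]]
[[9,4],[11,13],[13,4],[18,13],[23,16],[35,20],[46,0]]
[[6,4],[11,13],[13,4],[18,13],[23,16],[35,20],[46,0]]
[[6,4],[11,13],[13,4],[16,16],[35,20],[46,0]]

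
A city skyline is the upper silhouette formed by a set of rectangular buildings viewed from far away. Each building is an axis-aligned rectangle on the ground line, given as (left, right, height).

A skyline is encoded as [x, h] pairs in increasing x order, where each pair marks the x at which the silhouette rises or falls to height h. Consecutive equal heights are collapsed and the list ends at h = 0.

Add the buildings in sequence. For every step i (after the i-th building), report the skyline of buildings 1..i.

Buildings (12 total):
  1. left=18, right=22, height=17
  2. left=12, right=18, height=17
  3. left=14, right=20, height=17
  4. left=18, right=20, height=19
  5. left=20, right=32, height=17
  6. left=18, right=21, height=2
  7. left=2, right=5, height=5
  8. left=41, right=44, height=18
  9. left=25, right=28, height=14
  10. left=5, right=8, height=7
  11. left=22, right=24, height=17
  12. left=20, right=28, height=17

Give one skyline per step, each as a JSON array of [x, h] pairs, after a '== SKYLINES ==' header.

== SKYLINES ==
[[18,17],[22,0]]
[[12,17],[22,0]]
[[12,17],[22,0]]
[[12,17],[18,19],[20,17],[22,0]]
[[12,17],[18,19],[20,17],[32,0]]
[[12,17],[18,19],[20,17],[32,0]]
[[2,5],[5,0],[12,17],[18,19],[20,17],[32,0]]
[[2,5],[5,0],[12,17],[18,19],[20,17],[32,0],[41,18],[44,0]]
[[2,5],[5,0],[12,17],[18,19],[20,17],[32,0],[41,18],[44,0]]
[[2,5],[5,7],[8,0],[12,17],[18,19],[20,17],[32,0],[41,18],[44,0]]
[[2,5],[5,7],[8,0],[12,17],[18,19],[20,17],[32,0],[41,18],[44,0]]
[[2,5],[5,7],[8,0],[12,17],[18,19],[20,17],[32,0],[41,18],[44,0]]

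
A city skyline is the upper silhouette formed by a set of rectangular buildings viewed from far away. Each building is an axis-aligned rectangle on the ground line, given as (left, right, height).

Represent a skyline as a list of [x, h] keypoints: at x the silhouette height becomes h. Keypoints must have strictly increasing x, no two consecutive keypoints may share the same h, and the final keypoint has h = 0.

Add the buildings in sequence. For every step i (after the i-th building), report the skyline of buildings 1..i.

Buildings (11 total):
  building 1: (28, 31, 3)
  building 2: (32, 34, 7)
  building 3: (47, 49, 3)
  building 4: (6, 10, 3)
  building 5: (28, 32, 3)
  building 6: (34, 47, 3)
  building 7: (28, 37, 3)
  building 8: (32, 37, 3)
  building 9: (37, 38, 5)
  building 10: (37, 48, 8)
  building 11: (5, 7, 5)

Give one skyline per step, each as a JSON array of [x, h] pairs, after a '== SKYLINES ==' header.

== SKYLINES ==
[[28,3],[31,0]]
[[28,3],[31,0],[32,7],[34,0]]
[[28,3],[31,0],[32,7],[34,0],[47,3],[49,0]]
[[6,3],[10,0],[28,3],[31,0],[32,7],[34,0],[47,3],[49,0]]
[[6,3],[10,0],[28,3],[32,7],[34,0],[47,3],[49,0]]
[[6,3],[10,0],[28,3],[32,7],[34,3],[49,0]]
[[6,3],[10,0],[28,3],[32,7],[34,3],[49,0]]
[[6,3],[10,0],[28,3],[32,7],[34,3],[49,0]]
[[6,3],[10,0],[28,3],[32,7],[34,3],[37,5],[38,3],[49,0]]
[[6,3],[10,0],[28,3],[32,7],[34,3],[37,8],[48,3],[49,0]]
[[5,5],[7,3],[10,0],[28,3],[32,7],[34,3],[37,8],[48,3],[49,0]]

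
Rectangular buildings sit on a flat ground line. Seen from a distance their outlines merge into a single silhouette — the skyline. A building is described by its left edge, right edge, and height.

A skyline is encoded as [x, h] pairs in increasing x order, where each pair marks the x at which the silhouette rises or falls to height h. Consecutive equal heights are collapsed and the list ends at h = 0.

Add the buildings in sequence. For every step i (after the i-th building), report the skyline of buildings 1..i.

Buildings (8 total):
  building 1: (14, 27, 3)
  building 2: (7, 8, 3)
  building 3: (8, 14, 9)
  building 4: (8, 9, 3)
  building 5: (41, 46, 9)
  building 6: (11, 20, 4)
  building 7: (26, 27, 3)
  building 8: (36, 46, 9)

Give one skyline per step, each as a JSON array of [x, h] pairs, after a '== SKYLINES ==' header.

== SKYLINES ==
[[14,3],[27,0]]
[[7,3],[8,0],[14,3],[27,0]]
[[7,3],[8,9],[14,3],[27,0]]
[[7,3],[8,9],[14,3],[27,0]]
[[7,3],[8,9],[14,3],[27,0],[41,9],[46,0]]
[[7,3],[8,9],[14,4],[20,3],[27,0],[41,9],[46,0]]
[[7,3],[8,9],[14,4],[20,3],[27,0],[41,9],[46,0]]
[[7,3],[8,9],[14,4],[20,3],[27,0],[36,9],[46,0]]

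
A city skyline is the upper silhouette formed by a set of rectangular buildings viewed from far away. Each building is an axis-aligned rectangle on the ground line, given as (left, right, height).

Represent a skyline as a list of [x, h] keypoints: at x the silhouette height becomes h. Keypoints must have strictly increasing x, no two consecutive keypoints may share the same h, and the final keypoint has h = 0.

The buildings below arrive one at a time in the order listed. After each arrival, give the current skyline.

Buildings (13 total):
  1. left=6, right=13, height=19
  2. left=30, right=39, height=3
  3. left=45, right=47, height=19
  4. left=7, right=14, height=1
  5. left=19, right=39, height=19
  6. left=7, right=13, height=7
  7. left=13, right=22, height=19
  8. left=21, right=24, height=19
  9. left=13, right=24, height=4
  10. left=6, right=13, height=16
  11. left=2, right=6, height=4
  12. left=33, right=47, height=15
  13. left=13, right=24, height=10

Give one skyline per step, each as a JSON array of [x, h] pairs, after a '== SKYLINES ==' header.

== SKYLINES ==
[[6,19],[13,0]]
[[6,19],[13,0],[30,3],[39,0]]
[[6,19],[13,0],[30,3],[39,0],[45,19],[47,0]]
[[6,19],[13,1],[14,0],[30,3],[39,0],[45,19],[47,0]]
[[6,19],[13,1],[14,0],[19,19],[39,0],[45,19],[47,0]]
[[6,19],[13,1],[14,0],[19,19],[39,0],[45,19],[47,0]]
[[6,19],[39,0],[45,19],[47,0]]
[[6,19],[39,0],[45,19],[47,0]]
[[6,19],[39,0],[45,19],[47,0]]
[[6,19],[39,0],[45,19],[47,0]]
[[2,4],[6,19],[39,0],[45,19],[47,0]]
[[2,4],[6,19],[39,15],[45,19],[47,0]]
[[2,4],[6,19],[39,15],[45,19],[47,0]]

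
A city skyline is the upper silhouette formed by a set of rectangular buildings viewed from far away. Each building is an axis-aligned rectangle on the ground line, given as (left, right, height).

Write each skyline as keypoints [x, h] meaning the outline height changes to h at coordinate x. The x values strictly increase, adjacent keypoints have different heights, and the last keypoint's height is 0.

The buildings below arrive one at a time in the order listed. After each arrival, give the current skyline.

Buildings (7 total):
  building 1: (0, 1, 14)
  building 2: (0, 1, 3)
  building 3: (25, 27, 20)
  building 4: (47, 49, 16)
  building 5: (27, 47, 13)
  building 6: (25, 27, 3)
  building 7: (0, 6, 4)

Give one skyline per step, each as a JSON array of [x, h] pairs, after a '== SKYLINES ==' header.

== SKYLINES ==
[[0,14],[1,0]]
[[0,14],[1,0]]
[[0,14],[1,0],[25,20],[27,0]]
[[0,14],[1,0],[25,20],[27,0],[47,16],[49,0]]
[[0,14],[1,0],[25,20],[27,13],[47,16],[49,0]]
[[0,14],[1,0],[25,20],[27,13],[47,16],[49,0]]
[[0,14],[1,4],[6,0],[25,20],[27,13],[47,16],[49,0]]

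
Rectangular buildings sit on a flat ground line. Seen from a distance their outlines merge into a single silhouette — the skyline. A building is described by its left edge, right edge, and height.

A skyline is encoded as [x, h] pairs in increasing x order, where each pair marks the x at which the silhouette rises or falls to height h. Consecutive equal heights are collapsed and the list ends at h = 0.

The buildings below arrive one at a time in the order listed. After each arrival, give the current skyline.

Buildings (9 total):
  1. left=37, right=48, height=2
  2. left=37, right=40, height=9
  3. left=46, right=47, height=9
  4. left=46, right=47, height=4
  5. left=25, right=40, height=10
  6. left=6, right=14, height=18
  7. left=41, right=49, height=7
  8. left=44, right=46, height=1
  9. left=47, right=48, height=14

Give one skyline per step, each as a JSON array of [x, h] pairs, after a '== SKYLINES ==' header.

== SKYLINES ==
[[37,2],[48,0]]
[[37,9],[40,2],[48,0]]
[[37,9],[40,2],[46,9],[47,2],[48,0]]
[[37,9],[40,2],[46,9],[47,2],[48,0]]
[[25,10],[40,2],[46,9],[47,2],[48,0]]
[[6,18],[14,0],[25,10],[40,2],[46,9],[47,2],[48,0]]
[[6,18],[14,0],[25,10],[40,2],[41,7],[46,9],[47,7],[49,0]]
[[6,18],[14,0],[25,10],[40,2],[41,7],[46,9],[47,7],[49,0]]
[[6,18],[14,0],[25,10],[40,2],[41,7],[46,9],[47,14],[48,7],[49,0]]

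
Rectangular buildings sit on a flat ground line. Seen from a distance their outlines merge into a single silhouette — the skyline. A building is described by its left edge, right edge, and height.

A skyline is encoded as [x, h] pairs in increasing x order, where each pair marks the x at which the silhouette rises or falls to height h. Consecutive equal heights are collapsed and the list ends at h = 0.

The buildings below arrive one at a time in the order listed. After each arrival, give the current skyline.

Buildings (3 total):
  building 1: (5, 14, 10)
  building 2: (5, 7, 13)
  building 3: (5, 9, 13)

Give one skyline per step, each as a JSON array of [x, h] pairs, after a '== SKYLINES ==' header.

== SKYLINES ==
[[5,10],[14,0]]
[[5,13],[7,10],[14,0]]
[[5,13],[9,10],[14,0]]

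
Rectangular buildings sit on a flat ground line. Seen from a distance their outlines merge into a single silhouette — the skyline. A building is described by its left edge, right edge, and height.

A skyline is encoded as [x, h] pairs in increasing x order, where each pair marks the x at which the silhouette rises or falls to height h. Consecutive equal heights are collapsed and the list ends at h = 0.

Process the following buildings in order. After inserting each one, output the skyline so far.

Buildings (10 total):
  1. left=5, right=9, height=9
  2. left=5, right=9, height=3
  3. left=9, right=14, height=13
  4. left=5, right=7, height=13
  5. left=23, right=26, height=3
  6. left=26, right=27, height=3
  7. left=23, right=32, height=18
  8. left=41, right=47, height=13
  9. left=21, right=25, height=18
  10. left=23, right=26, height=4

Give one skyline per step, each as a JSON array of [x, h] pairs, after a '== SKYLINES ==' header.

== SKYLINES ==
[[5,9],[9,0]]
[[5,9],[9,0]]
[[5,9],[9,13],[14,0]]
[[5,13],[7,9],[9,13],[14,0]]
[[5,13],[7,9],[9,13],[14,0],[23,3],[26,0]]
[[5,13],[7,9],[9,13],[14,0],[23,3],[27,0]]
[[5,13],[7,9],[9,13],[14,0],[23,18],[32,0]]
[[5,13],[7,9],[9,13],[14,0],[23,18],[32,0],[41,13],[47,0]]
[[5,13],[7,9],[9,13],[14,0],[21,18],[32,0],[41,13],[47,0]]
[[5,13],[7,9],[9,13],[14,0],[21,18],[32,0],[41,13],[47,0]]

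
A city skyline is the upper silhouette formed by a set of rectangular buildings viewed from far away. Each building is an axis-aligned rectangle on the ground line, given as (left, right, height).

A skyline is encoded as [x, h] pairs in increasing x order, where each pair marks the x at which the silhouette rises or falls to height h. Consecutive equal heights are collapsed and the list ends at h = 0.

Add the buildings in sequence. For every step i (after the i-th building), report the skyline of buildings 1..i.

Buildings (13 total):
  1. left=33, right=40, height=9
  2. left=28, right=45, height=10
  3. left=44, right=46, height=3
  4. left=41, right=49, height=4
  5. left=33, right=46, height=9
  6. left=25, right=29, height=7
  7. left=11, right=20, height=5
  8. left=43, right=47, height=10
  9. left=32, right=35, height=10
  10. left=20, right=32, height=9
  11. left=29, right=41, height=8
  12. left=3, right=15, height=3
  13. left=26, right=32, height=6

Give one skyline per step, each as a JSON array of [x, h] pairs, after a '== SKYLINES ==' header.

== SKYLINES ==
[[33,9],[40,0]]
[[28,10],[45,0]]
[[28,10],[45,3],[46,0]]
[[28,10],[45,4],[49,0]]
[[28,10],[45,9],[46,4],[49,0]]
[[25,7],[28,10],[45,9],[46,4],[49,0]]
[[11,5],[20,0],[25,7],[28,10],[45,9],[46,4],[49,0]]
[[11,5],[20,0],[25,7],[28,10],[47,4],[49,0]]
[[11,5],[20,0],[25,7],[28,10],[47,4],[49,0]]
[[11,5],[20,9],[28,10],[47,4],[49,0]]
[[11,5],[20,9],[28,10],[47,4],[49,0]]
[[3,3],[11,5],[20,9],[28,10],[47,4],[49,0]]
[[3,3],[11,5],[20,9],[28,10],[47,4],[49,0]]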